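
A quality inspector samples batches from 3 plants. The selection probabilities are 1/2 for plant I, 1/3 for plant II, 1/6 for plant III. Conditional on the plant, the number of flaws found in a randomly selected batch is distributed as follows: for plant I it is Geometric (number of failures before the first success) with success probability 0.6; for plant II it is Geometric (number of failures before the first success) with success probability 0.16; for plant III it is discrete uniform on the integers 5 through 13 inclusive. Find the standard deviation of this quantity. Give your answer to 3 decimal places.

4.762

Per component, I: μ=0.666667, E[X²]=1.55556; II: μ=5.25, E[X²]=60.375; III: μ=9, E[X²]=87.6667.
E[X] = 0.5·0.666667 + 0.333333·5.25 + 0.166667·9 = 3.58333.
E[X²] = 0.5·1.55556 + 0.333333·60.375 + 0.166667·87.6667 = 35.5139.
Var(X) = E[X²] − (E[X])² = 35.5139 − 12.8403 = 22.6736.
SD(X) = √22.6736 = 4.76168.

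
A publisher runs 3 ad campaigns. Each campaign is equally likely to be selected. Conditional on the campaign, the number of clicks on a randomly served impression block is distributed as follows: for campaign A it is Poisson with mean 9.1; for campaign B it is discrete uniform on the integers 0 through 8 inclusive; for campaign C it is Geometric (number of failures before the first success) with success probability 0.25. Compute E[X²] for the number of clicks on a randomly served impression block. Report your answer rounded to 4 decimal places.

45.1922

For each component E[X²] = Var + (mean)², giving A: 91.91; B: 22.6667; C: 21.
Overall E[X²] = 0.333333·91.91 + 0.333333·22.6667 + 0.333333·21 = 45.1922.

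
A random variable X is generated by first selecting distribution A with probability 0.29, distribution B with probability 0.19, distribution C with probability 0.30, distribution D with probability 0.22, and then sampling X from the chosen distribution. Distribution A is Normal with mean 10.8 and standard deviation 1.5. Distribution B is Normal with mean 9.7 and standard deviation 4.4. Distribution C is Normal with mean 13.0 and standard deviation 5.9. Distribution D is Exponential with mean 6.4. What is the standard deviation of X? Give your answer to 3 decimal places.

Per component, A: μ=10.8, E[X²]=118.89; B: μ=9.7, E[X²]=113.45; C: μ=13, E[X²]=203.81; D: μ=6.4, E[X²]=81.92.
E[X] = 0.29·10.8 + 0.19·9.7 + 0.3·13 + 0.22·6.4 = 10.283.
E[X²] = 0.29·118.89 + 0.19·113.45 + 0.3·203.81 + 0.22·81.92 = 135.199.
Var(X) = E[X²] − (E[X])² = 135.199 − 105.74 = 29.4589.
SD(X) = √29.4589 = 5.42761.

5.428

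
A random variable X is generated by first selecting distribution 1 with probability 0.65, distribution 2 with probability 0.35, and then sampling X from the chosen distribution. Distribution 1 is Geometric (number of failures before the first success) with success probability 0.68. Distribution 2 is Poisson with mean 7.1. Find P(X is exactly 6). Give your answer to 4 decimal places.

0.0519

Conditional on each component, P(X = 6): 1: 0.000730144; 2: 0.1468.
By total probability, P(X = 6) = 0.65·0.000730144 + 0.35·0.1468 = 0.0518547.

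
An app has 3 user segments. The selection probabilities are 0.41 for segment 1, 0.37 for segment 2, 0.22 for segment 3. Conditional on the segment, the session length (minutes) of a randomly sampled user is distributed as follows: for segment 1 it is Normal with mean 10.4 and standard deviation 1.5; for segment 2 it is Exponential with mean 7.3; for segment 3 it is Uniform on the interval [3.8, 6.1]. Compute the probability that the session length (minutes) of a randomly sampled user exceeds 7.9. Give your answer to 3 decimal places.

Conditional on each segment, P(X > 7.9): 1: 0.95221; 2: 0.338852; 3: 0.
By total probability, P(X > 7.9) = 0.41·0.95221 + 0.37·0.338852 + 0.22·0 = 0.515781.

0.516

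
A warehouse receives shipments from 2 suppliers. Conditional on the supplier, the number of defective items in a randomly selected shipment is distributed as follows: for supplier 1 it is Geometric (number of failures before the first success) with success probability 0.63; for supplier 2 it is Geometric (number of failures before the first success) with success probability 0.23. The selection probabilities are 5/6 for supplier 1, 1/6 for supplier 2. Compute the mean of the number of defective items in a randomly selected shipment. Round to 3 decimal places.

1.047

Component means — 1: 0.587302; 2: 3.34783.
E[X] = 0.833333·0.587302 + 0.166667·3.34783 = 1.04739.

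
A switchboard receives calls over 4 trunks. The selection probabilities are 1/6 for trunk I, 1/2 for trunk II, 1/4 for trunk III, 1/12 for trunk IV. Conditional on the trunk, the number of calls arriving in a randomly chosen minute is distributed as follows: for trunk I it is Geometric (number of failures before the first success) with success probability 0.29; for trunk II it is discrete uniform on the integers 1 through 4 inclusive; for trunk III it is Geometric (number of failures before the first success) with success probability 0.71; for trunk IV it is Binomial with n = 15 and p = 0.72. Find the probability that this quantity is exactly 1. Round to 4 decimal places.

Conditional on each trunk, P(X = 1): I: 0.2059; II: 0.25; III: 0.2059; IV: 1.96624e-07.
By total probability, P(X = 1) = 0.166667·0.2059 + 0.5·0.25 + 0.25·0.2059 + 0.0833333·1.96624e-07 = 0.210792.

0.2108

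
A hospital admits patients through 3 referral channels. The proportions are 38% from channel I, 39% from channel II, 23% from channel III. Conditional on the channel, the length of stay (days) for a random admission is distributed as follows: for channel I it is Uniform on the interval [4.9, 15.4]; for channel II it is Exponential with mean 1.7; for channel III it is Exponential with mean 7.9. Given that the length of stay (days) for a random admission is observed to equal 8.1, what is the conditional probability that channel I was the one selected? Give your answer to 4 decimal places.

0.7448

Likelihoods f(8.1 | ·): I: 0.0952381; II: 0.00501494; III: 0.0454029.
Posterior ∝ prior × likelihood. Numerator for I: 0.38·0.0952381 = 0.0361905.
Normalizing constant: 0.38·0.0952381 + 0.39·0.00501494 + 0.23·0.0454029 = 0.048589.
P(I | observation) = 0.0361905 / 0.048589 = 0.744829.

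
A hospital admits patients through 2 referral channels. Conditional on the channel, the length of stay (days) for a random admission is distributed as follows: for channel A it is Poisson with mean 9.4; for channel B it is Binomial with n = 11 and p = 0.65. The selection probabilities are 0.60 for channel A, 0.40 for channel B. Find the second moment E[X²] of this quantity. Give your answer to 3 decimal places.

For each component E[X²] = Var + (mean)², giving A: 97.76; B: 53.625.
Overall E[X²] = 0.6·97.76 + 0.4·53.625 = 80.106.

80.106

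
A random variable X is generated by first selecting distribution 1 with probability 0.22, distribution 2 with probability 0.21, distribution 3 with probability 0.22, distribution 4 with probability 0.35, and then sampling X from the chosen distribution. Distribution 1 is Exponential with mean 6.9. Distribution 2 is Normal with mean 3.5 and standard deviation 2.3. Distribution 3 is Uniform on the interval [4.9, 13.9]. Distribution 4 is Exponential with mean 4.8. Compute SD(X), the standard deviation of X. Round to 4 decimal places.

Per component, 1: μ=6.9, E[X²]=95.22; 2: μ=3.5, E[X²]=17.54; 3: μ=9.4, E[X²]=95.11; 4: μ=4.8, E[X²]=46.08.
E[X] = 0.22·6.9 + 0.21·3.5 + 0.22·9.4 + 0.35·4.8 = 6.001.
E[X²] = 0.22·95.22 + 0.21·17.54 + 0.22·95.11 + 0.35·46.08 = 61.684.
Var(X) = E[X²] − (E[X])² = 61.684 − 36.012 = 25.672.
SD(X) = √25.672 = 5.06675.

5.0668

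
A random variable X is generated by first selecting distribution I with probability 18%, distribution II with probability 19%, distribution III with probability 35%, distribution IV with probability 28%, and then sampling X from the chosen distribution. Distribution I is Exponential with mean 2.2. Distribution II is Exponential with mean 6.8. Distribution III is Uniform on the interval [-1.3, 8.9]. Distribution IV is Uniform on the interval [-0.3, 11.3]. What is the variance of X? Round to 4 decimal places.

18.2365

Per component, I: μ=2.2, E[X²]=9.68; II: μ=6.8, E[X²]=92.48; III: μ=3.8, E[X²]=23.11; IV: μ=5.5, E[X²]=41.4633.
E[X] = 0.18·2.2 + 0.19·6.8 + 0.35·3.8 + 0.28·5.5 = 4.558.
E[X²] = 0.18·9.68 + 0.19·92.48 + 0.35·23.11 + 0.28·41.4633 = 39.0118.
Var(X) = E[X²] − (E[X])² = 39.0118 − 20.7754 = 18.2365.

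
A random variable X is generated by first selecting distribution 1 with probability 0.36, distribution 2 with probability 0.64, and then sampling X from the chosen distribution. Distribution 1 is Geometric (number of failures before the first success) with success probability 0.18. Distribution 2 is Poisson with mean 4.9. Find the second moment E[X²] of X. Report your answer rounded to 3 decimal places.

35.085

For each component E[X²] = Var + (mean)², giving 1: 46.0617; 2: 28.91.
Overall E[X²] = 0.36·46.0617 + 0.64·28.91 = 35.0846.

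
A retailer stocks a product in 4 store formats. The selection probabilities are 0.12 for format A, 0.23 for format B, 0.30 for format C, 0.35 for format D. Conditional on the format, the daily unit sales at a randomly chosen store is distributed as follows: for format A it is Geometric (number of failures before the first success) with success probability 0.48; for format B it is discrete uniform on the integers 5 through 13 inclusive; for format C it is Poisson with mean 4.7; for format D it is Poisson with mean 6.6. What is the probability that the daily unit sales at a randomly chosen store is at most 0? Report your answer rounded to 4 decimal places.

0.0608

Conditional on each format, P(X ≤ 0): A: 0.48; B: 0; C: 0.00909528; D: 0.00136037.
By total probability, P(X ≤ 0) = 0.12·0.48 + 0.23·0 + 0.3·0.00909528 + 0.35·0.00136037 = 0.0608047.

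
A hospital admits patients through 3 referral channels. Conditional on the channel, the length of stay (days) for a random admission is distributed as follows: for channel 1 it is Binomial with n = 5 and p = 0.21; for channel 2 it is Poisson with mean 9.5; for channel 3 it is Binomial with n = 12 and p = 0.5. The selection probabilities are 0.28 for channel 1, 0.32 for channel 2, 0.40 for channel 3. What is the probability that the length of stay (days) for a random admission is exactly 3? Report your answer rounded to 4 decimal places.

Conditional on each channel, P(X = 3): 1: 0.0577979; 2: 0.010696; 3: 0.0537109.
By total probability, P(X = 3) = 0.28·0.0577979 + 0.32·0.010696 + 0.4·0.0537109 = 0.0410905.

0.0411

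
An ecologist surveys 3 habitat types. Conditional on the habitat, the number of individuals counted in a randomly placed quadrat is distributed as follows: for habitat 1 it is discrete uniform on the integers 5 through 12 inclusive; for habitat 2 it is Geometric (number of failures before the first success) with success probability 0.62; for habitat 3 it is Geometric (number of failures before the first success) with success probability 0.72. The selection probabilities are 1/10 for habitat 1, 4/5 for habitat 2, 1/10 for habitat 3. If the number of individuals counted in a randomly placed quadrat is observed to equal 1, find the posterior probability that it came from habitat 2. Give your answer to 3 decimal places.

0.903

Likelihoods P(X=1 | ·): 1: 0; 2: 0.2356; 3: 0.2016.
Posterior ∝ prior × likelihood. Numerator for 2: 0.8·0.2356 = 0.18848.
Normalizing constant: 0.1·0 + 0.8·0.2356 + 0.1·0.2016 = 0.20864.
P(2 | observation) = 0.18848 / 0.20864 = 0.903374.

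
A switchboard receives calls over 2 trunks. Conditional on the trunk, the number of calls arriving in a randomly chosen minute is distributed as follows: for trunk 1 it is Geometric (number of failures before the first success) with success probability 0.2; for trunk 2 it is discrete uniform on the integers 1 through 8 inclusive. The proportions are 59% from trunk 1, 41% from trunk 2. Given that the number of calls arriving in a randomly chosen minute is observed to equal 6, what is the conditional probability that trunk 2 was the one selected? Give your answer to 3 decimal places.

0.624

Likelihoods P(X=6 | ·): 1: 0.0524288; 2: 0.125.
Posterior ∝ prior × likelihood. Numerator for 2: 0.41·0.125 = 0.05125.
Normalizing constant: 0.59·0.0524288 + 0.41·0.125 = 0.082183.
P(2 | observation) = 0.05125 / 0.082183 = 0.623608.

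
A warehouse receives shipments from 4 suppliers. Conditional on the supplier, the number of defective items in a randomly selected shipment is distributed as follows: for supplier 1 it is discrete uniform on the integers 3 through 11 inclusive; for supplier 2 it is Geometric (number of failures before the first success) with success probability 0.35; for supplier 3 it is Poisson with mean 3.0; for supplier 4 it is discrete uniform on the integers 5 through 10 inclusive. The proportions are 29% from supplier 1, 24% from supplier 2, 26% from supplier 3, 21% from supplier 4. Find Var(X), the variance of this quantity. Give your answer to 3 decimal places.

10.454

Per component, 1: μ=7, E[X²]=55.6667; 2: μ=1.85714, E[X²]=8.7551; 3: μ=3, E[X²]=12; 4: μ=7.5, E[X²]=59.1667.
E[X] = 0.29·7 + 0.24·1.85714 + 0.26·3 + 0.21·7.5 = 4.83071.
E[X²] = 0.29·55.6667 + 0.24·8.7551 + 0.26·12 + 0.21·59.1667 = 33.7896.
Var(X) = E[X²] − (E[X])² = 33.7896 − 23.3358 = 10.4538.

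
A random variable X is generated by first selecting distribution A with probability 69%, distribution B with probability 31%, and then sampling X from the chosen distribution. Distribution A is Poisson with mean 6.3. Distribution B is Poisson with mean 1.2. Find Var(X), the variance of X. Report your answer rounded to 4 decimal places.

10.2825

Per component, A: μ=6.3, E[X²]=45.99; B: μ=1.2, E[X²]=2.64.
E[X] = 0.69·6.3 + 0.31·1.2 = 4.719.
E[X²] = 0.69·45.99 + 0.31·2.64 = 32.5515.
Var(X) = E[X²] − (E[X])² = 32.5515 − 22.269 = 10.2825.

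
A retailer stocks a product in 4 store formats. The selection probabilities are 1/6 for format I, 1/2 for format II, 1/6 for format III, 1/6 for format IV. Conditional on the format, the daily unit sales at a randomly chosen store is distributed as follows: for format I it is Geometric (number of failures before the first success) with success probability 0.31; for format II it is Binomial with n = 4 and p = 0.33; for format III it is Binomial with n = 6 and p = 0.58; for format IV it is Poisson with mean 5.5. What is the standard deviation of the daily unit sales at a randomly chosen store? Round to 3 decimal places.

Per component, I: μ=2.22581, E[X²]=12.1342; II: μ=1.32, E[X²]=2.6268; III: μ=3.48, E[X²]=13.572; IV: μ=5.5, E[X²]=35.75.
E[X] = 0.166667·2.22581 + 0.5·1.32 + 0.166667·3.48 + 0.166667·5.5 = 2.52763.
E[X²] = 0.166667·12.1342 + 0.5·2.6268 + 0.166667·13.572 + 0.166667·35.75 = 11.5561.
Var(X) = E[X²] − (E[X])² = 11.5561 − 6.38894 = 5.16717.
SD(X) = √5.16717 = 2.27314.

2.273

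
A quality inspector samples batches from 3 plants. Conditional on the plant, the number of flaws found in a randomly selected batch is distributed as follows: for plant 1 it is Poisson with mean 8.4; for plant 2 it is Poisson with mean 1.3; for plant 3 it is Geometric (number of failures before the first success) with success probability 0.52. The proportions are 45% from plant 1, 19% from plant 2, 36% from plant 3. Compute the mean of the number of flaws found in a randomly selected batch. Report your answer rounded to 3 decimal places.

Component means — 1: 8.4; 2: 1.3; 3: 0.923077.
E[X] = 0.45·8.4 + 0.19·1.3 + 0.36·0.923077 = 4.35931.

4.359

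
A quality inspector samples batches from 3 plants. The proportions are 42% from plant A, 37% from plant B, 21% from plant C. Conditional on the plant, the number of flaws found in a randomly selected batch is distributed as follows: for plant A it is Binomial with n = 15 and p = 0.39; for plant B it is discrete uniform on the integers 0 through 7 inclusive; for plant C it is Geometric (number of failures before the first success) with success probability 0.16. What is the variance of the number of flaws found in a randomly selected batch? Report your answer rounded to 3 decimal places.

11.460

Per component, A: μ=5.85, E[X²]=37.791; B: μ=3.5, E[X²]=17.5; C: μ=5.25, E[X²]=60.375.
E[X] = 0.42·5.85 + 0.37·3.5 + 0.21·5.25 = 4.8545.
E[X²] = 0.42·37.791 + 0.37·17.5 + 0.21·60.375 = 35.026.
Var(X) = E[X²] − (E[X])² = 35.026 − 23.5662 = 11.4598.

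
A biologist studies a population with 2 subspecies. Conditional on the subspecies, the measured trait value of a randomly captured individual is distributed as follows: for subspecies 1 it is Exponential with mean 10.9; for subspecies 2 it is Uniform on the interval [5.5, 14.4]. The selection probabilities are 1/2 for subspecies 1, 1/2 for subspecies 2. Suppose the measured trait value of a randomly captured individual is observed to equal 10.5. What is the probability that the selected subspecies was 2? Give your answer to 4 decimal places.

0.7624

Likelihoods f(10.5 | ·): 1: 0.035012; 2: 0.11236.
Posterior ∝ prior × likelihood. Numerator for 2: 0.5·0.11236 = 0.0561798.
Normalizing constant: 0.5·0.035012 + 0.5·0.11236 = 0.0736858.
P(2 | observation) = 0.0561798 / 0.0736858 = 0.762424.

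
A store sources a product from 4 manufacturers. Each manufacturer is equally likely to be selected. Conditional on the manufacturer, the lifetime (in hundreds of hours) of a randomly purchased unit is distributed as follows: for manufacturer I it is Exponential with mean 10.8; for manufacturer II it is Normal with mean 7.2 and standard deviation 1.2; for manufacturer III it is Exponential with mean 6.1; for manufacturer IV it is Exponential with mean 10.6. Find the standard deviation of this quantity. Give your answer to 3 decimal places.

Per component, I: μ=10.8, E[X²]=233.28; II: μ=7.2, E[X²]=53.28; III: μ=6.1, E[X²]=74.42; IV: μ=10.6, E[X²]=224.72.
E[X] = 0.25·10.8 + 0.25·7.2 + 0.25·6.1 + 0.25·10.6 = 8.675.
E[X²] = 0.25·233.28 + 0.25·53.28 + 0.25·74.42 + 0.25·224.72 = 146.425.
Var(X) = E[X²] − (E[X])² = 146.425 − 75.2556 = 71.1694.
SD(X) = √71.1694 = 8.43619.

8.436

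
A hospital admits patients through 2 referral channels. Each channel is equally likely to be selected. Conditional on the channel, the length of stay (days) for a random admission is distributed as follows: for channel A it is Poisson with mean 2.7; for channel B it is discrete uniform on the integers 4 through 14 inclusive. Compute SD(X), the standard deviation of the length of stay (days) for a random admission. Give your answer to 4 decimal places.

Per component, A: μ=2.7, E[X²]=9.99; B: μ=9, E[X²]=91.
E[X] = 0.5·2.7 + 0.5·9 = 5.85.
E[X²] = 0.5·9.99 + 0.5·91 = 50.495.
Var(X) = E[X²] − (E[X])² = 50.495 − 34.2225 = 16.2725.
SD(X) = √16.2725 = 4.03392.

4.0339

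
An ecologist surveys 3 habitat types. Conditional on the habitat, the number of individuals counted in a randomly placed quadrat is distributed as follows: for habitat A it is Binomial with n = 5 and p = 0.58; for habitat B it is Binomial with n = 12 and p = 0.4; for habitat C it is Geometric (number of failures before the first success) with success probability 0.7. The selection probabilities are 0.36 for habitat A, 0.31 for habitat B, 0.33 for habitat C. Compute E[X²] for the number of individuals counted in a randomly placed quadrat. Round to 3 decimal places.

11.764

For each component E[X²] = Var + (mean)², giving A: 9.628; B: 25.92; C: 0.795918.
Overall E[X²] = 0.36·9.628 + 0.31·25.92 + 0.33·0.795918 = 11.7639.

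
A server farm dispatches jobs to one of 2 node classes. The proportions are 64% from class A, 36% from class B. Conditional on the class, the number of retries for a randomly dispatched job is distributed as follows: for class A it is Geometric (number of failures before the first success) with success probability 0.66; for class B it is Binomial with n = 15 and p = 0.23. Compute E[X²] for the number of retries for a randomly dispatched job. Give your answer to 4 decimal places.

For each component E[X²] = Var + (mean)², giving A: 1.04591; B: 14.559.
Overall E[X²] = 0.64·1.04591 + 0.36·14.559 = 5.91062.

5.9106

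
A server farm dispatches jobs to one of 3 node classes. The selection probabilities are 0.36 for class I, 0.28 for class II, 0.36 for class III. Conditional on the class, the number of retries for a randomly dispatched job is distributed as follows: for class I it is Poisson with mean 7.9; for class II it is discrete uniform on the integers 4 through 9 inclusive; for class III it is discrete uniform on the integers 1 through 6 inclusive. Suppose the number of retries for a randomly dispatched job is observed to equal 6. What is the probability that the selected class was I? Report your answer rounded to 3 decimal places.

Likelihoods P(X=6 | ·): I: 0.125171; II: 0.166667; III: 0.166667.
Posterior ∝ prior × likelihood. Numerator for I: 0.36·0.125171 = 0.0450616.
Normalizing constant: 0.36·0.125171 + 0.28·0.166667 + 0.36·0.166667 = 0.151728.
P(I | observation) = 0.0450616 / 0.151728 = 0.296989.

0.297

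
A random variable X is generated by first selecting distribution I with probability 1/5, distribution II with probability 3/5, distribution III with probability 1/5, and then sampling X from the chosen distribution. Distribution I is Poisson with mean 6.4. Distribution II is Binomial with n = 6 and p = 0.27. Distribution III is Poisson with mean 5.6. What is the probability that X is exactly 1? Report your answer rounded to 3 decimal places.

Conditional on each component, P(X = 1): I: 0.010634; II: 0.335838; III: 0.020708.
By total probability, P(X = 1) = 0.2·0.010634 + 0.6·0.335838 + 0.2·0.020708 = 0.207771.

0.208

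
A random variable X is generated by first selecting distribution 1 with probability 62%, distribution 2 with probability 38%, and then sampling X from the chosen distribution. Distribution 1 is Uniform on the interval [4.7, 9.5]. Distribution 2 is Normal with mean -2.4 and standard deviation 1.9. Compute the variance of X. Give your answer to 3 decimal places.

23.825

Per component, 1: μ=7.1, E[X²]=52.33; 2: μ=-2.4, E[X²]=9.37.
E[X] = 0.62·7.1 + 0.38·-2.4 = 3.49.
E[X²] = 0.62·52.33 + 0.38·9.37 = 36.0052.
Var(X) = E[X²] − (E[X])² = 36.0052 − 12.1801 = 23.8251.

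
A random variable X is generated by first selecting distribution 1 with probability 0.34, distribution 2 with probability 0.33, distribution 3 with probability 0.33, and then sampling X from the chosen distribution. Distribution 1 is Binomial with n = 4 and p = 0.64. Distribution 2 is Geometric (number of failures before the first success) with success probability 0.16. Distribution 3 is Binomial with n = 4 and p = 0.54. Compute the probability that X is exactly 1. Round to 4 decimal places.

Conditional on each component, P(X = 1): 1: 0.119439; 2: 0.1344; 3: 0.210246.
By total probability, P(X = 1) = 0.34·0.119439 + 0.33·0.1344 + 0.33·0.210246 = 0.154342.

0.1543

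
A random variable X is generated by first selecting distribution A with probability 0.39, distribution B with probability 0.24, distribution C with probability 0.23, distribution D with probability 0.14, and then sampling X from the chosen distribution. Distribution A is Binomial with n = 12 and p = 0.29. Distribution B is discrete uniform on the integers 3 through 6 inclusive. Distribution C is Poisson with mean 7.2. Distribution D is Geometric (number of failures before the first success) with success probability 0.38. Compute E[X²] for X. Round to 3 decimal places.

25.400

For each component E[X²] = Var + (mean)², giving A: 14.5812; B: 21.5; C: 59.04; D: 6.95568.
Overall E[X²] = 0.39·14.5812 + 0.24·21.5 + 0.23·59.04 + 0.14·6.95568 = 25.3997.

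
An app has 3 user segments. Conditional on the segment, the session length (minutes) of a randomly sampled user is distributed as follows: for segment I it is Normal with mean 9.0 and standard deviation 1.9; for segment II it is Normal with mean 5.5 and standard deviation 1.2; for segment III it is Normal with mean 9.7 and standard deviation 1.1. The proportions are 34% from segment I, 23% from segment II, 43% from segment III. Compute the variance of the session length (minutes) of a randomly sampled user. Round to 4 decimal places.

4.8531

Per component, I: μ=9, E[X²]=84.61; II: μ=5.5, E[X²]=31.69; III: μ=9.7, E[X²]=95.3.
E[X] = 0.34·9 + 0.23·5.5 + 0.43·9.7 = 8.496.
E[X²] = 0.34·84.61 + 0.23·31.69 + 0.43·95.3 = 77.0351.
Var(X) = E[X²] − (E[X])² = 77.0351 − 72.182 = 4.85308.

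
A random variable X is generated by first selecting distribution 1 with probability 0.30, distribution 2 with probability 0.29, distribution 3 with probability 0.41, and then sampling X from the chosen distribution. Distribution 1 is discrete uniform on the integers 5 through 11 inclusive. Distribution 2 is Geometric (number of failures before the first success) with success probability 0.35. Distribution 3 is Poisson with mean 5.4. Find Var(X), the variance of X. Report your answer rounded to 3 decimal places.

Per component, 1: μ=8, E[X²]=68; 2: μ=1.85714, E[X²]=8.7551; 3: μ=5.4, E[X²]=34.56.
E[X] = 0.3·8 + 0.29·1.85714 + 0.41·5.4 = 5.15257.
E[X²] = 0.3·68 + 0.29·8.7551 + 0.41·34.56 = 37.1086.
Var(X) = E[X²] − (E[X])² = 37.1086 − 26.549 = 10.5596.

10.560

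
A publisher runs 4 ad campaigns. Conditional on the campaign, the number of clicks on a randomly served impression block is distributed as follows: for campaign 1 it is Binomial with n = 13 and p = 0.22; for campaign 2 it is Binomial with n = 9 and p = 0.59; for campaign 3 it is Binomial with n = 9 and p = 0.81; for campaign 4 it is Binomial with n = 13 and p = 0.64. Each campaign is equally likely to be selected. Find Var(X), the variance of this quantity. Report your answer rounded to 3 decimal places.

Per component, 1: μ=2.86, E[X²]=10.4104; 2: μ=5.31, E[X²]=30.3732; 3: μ=7.29, E[X²]=54.5292; 4: μ=8.32, E[X²]=72.2176.
E[X] = 0.25·2.86 + 0.25·5.31 + 0.25·7.29 + 0.25·8.32 = 5.945.
E[X²] = 0.25·10.4104 + 0.25·30.3732 + 0.25·54.5292 + 0.25·72.2176 = 41.8826.
Var(X) = E[X²] − (E[X])² = 41.8826 − 35.343 = 6.53957.

6.540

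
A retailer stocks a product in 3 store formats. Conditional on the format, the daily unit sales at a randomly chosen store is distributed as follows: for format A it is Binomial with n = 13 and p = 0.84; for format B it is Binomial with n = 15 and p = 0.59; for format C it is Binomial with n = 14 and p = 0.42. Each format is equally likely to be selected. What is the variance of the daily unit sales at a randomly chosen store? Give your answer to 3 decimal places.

7.207

Per component, A: μ=10.92, E[X²]=120.994; B: μ=8.85, E[X²]=81.951; C: μ=5.88, E[X²]=37.9848.
E[X] = 0.333333·10.92 + 0.333333·8.85 + 0.333333·5.88 = 8.55.
E[X²] = 0.333333·120.994 + 0.333333·81.951 + 0.333333·37.9848 = 80.3098.
Var(X) = E[X²] − (E[X])² = 80.3098 − 73.1025 = 7.2073.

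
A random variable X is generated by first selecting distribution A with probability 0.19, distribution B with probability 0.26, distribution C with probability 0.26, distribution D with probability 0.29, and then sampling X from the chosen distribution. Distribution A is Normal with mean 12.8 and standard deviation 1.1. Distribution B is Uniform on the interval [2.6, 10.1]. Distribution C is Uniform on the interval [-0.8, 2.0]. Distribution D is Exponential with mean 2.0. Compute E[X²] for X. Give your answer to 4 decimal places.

For each component E[X²] = Var + (mean)², giving A: 165.05; B: 45.01; C: 1.01333; D: 8.
Overall E[X²] = 0.19·165.05 + 0.26·45.01 + 0.26·1.01333 + 0.29·8 = 45.6456.

45.6456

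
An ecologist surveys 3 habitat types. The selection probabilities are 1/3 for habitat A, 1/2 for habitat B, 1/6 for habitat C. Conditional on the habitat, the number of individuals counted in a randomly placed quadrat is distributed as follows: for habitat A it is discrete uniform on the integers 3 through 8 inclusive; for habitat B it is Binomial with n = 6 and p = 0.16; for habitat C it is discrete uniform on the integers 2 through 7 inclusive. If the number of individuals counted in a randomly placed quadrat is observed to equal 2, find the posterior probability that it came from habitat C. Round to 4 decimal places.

Likelihoods P(X=2 | ·): A: 0; B: 0.191183; C: 0.166667.
Posterior ∝ prior × likelihood. Numerator for C: 0.166667·0.166667 = 0.0277778.
Normalizing constant: 0.333333·0 + 0.5·0.191183 + 0.166667·0.166667 = 0.123369.
P(C | observation) = 0.0277778 / 0.123369 = 0.22516.

0.2252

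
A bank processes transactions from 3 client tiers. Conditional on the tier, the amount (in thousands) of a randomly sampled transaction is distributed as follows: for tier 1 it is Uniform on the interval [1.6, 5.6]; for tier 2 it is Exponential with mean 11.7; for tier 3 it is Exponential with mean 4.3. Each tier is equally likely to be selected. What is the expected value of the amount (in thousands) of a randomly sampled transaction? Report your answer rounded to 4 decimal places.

6.5333

Component means — 1: 3.6; 2: 11.7; 3: 4.3.
E[X] = 0.333333·3.6 + 0.333333·11.7 + 0.333333·4.3 = 6.53333.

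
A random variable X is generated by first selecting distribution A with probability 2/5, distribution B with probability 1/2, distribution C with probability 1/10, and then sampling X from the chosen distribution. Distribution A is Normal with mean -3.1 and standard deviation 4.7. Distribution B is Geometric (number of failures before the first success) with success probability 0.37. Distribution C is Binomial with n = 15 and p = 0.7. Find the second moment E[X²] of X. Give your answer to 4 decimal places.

For each component E[X²] = Var + (mean)², giving A: 31.7; B: 7.5011; C: 113.4.
Overall E[X²] = 0.4·31.7 + 0.5·7.5011 + 0.1·113.4 = 27.7705.

27.7705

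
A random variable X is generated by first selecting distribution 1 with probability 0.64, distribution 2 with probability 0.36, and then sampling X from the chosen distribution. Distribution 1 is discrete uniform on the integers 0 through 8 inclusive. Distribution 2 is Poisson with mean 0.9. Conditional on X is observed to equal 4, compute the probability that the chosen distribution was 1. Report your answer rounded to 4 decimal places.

0.9467

Likelihoods P(X=4 | ·): 1: 0.111111; 2: 0.0111146.
Posterior ∝ prior × likelihood. Numerator for 1: 0.64·0.111111 = 0.0711111.
Normalizing constant: 0.64·0.111111 + 0.36·0.0111146 = 0.0751124.
P(1 | observation) = 0.0711111 / 0.0751124 = 0.94673.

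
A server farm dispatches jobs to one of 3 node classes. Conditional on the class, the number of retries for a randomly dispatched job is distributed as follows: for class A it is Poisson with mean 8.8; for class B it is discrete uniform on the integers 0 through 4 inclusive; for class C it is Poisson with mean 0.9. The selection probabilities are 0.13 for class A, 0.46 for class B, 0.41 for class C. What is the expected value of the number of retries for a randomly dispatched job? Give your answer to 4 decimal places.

Component means — A: 8.8; B: 2; C: 0.9.
E[X] = 0.13·8.8 + 0.46·2 + 0.41·0.9 = 2.433.

2.4330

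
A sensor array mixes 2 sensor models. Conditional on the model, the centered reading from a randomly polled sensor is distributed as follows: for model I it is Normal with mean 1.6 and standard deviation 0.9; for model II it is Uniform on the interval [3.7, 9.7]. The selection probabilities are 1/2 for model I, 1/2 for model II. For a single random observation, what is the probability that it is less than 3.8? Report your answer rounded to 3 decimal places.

0.505

Conditional on each model, P(X < 3.8): I: 0.992746; II: 0.0166667.
By total probability, P(X < 3.8) = 0.5·0.992746 + 0.5·0.0166667 = 0.504706.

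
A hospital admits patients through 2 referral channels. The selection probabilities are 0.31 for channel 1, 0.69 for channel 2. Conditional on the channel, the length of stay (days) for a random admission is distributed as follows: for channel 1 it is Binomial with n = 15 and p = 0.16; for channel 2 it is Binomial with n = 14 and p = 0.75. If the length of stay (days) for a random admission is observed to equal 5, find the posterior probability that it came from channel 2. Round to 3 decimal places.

Likelihoods P(X=5 | ·): 1: 0.0550742; 2: 0.0018123.
Posterior ∝ prior × likelihood. Numerator for 2: 0.69·0.0018123 = 0.00125049.
Normalizing constant: 0.31·0.0550742 + 0.69·0.0018123 = 0.0183235.
P(2 | observation) = 0.00125049 / 0.0183235 = 0.0682451.

0.068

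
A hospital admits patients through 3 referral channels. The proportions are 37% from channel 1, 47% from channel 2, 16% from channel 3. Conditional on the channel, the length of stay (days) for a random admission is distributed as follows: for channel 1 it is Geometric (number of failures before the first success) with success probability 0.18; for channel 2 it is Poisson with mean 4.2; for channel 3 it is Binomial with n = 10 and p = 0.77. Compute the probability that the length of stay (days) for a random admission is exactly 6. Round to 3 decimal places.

0.094

Conditional on each channel, P(X = 6): 1: 0.0547212; 2: 0.114321; 3: 0.122483.
By total probability, P(X = 6) = 0.37·0.0547212 + 0.47·0.114321 + 0.16·0.122483 = 0.093575.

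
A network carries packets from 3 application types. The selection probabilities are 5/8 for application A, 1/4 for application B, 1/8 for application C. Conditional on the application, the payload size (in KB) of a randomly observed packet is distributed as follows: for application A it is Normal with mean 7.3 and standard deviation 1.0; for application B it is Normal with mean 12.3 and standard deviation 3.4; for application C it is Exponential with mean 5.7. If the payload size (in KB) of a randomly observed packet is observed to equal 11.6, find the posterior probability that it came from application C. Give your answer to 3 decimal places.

Likelihoods f(11.6 | ·): A: 3.85352e-05; B: 0.114875; C: 0.0229244.
Posterior ∝ prior × likelihood. Numerator for C: 0.125·0.0229244 = 0.00286555.
Normalizing constant: 0.625·3.85352e-05 + 0.25·0.114875 + 0.125·0.0229244 = 0.0316085.
P(C | observation) = 0.00286555 / 0.0316085 = 0.0906576.

0.091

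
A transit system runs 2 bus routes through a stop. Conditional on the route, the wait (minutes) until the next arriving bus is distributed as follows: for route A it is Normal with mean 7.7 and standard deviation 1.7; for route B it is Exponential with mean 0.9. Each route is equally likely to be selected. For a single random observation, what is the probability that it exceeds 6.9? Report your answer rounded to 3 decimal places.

0.341

Conditional on each route, P(X > 6.9): A: 0.681033; B: 0.000468176.
By total probability, P(X > 6.9) = 0.5·0.681033 + 0.5·0.000468176 = 0.34075.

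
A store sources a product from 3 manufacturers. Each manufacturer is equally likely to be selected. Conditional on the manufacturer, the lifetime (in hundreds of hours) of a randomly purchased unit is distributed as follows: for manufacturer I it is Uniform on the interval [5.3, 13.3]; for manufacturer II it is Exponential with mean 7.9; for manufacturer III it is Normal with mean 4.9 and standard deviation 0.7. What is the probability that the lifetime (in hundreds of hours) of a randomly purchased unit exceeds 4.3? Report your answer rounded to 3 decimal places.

0.795

Conditional on each manufacturer, P(X > 4.3): I: 1; II: 0.580246; III: 0.804317.
By total probability, P(X > 4.3) = 0.333333·1 + 0.333333·0.580246 + 0.333333·0.804317 = 0.794854.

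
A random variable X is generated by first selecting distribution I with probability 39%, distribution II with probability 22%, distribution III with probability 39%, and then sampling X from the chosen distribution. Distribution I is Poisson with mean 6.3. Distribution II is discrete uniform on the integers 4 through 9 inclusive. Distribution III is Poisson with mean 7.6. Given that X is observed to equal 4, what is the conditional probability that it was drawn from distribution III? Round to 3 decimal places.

0.245

Likelihoods P(X=4 | ·): I: 0.12053; II: 0.166667; III: 0.0695673.
Posterior ∝ prior × likelihood. Numerator for III: 0.39·0.0695673 = 0.0271312.
Normalizing constant: 0.39·0.12053 + 0.22·0.166667 + 0.39·0.0695673 = 0.110805.
P(III | observation) = 0.0271312 / 0.110805 = 0.244856.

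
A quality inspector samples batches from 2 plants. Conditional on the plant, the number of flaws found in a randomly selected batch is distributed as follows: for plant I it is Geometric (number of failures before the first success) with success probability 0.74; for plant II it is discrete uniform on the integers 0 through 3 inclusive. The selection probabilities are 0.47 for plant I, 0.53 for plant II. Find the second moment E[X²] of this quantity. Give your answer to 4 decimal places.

2.1362

For each component E[X²] = Var + (mean)², giving I: 0.598247; II: 3.5.
Overall E[X²] = 0.47·0.598247 + 0.53·3.5 = 2.13618.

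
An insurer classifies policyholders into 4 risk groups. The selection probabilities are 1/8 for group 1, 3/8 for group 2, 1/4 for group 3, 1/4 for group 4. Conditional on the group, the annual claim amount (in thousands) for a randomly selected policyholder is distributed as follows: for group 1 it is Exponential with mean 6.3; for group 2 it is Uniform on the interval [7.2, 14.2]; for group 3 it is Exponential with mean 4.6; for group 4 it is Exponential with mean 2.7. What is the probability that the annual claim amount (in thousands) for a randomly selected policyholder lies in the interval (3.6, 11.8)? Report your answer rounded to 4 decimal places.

Conditional on each group, P(3.6 < X < 11.8): 1: 0.411059; 2: 0.657143; 3: 0.380309; 4: 0.250951.
By total probability, P(3.6 < X < 11.8) = 0.125·0.411059 + 0.375·0.657143 + 0.25·0.380309 + 0.25·0.250951 = 0.455626.

0.4556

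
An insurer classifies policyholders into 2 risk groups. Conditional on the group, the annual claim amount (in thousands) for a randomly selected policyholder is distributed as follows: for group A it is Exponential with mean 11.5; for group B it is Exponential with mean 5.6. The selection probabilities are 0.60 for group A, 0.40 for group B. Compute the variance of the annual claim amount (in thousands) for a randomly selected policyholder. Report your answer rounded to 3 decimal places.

Per component, A: μ=11.5, E[X²]=264.5; B: μ=5.6, E[X²]=62.72.
E[X] = 0.6·11.5 + 0.4·5.6 = 9.14.
E[X²] = 0.6·264.5 + 0.4·62.72 = 183.788.
Var(X) = E[X²] − (E[X])² = 183.788 − 83.5396 = 100.248.

100.248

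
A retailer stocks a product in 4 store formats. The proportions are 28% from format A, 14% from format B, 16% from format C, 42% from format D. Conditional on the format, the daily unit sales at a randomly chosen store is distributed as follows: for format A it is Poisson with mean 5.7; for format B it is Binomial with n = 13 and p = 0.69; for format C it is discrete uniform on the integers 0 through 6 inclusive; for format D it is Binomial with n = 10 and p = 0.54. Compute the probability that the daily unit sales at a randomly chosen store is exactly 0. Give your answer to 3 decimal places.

Conditional on each format, P(X = 0): A: 0.00334597; B: 2.44175e-07; C: 0.142857; D: 0.000424207.
By total probability, P(X = 0) = 0.28·0.00334597 + 0.14·2.44175e-07 + 0.16·0.142857 + 0.42·0.000424207 = 0.0239722.

0.024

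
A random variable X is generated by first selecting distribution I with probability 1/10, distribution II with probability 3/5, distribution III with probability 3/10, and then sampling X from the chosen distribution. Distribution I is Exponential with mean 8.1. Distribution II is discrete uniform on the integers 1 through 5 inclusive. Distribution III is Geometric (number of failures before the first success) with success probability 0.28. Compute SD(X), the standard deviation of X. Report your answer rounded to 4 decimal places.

3.6093

Per component, I: μ=8.1, E[X²]=131.22; II: μ=3, E[X²]=11; III: μ=2.57143, E[X²]=15.7959.
E[X] = 0.1·8.1 + 0.6·3 + 0.3·2.57143 = 3.38143.
E[X²] = 0.1·131.22 + 0.6·11 + 0.3·15.7959 = 24.4608.
Var(X) = E[X²] − (E[X])² = 24.4608 − 11.4341 = 13.0267.
SD(X) = √13.0267 = 3.60925.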